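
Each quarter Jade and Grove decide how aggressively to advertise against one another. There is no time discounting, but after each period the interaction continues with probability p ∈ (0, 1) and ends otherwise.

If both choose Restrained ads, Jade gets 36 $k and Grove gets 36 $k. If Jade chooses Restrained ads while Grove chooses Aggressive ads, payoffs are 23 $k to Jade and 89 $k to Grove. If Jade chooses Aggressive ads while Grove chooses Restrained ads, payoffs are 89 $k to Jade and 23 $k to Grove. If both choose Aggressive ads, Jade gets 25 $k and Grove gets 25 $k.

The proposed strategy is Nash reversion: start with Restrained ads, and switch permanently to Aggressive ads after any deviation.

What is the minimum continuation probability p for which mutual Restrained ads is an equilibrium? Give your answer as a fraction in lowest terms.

Expected cooperation value is 36 + p·36 + p²·36 + … = 36/(1−p); deviation gives 89 + p·25/(1−p).
36 ≥ 89(1−p) + 25p ⇒ 64p ≥ 53 ⇒ p ≥ 53/64.

53/64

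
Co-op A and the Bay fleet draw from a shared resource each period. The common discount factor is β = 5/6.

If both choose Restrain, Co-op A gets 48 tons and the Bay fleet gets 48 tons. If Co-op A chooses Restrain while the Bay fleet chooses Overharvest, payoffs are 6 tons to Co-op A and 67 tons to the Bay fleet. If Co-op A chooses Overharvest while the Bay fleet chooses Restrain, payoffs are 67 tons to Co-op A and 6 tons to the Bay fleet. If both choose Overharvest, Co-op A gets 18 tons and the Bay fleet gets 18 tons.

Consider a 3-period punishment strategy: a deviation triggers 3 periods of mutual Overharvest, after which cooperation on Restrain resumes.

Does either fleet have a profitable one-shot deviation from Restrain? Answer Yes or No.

No

Comparing payoff streams over the 4 periods until play realigns: cooperate → 48(1+β+…+β^3); deviate → 67 + 18(β+…+β^3).
Cooperation is sustained iff (48−18)(β+…+β^3) ≥ 67−48.
β+…+β^3 = 5/6·(1−(5/6)^3)/(1−5/6) = 2.1065, and (67−48)/(48−18) = 0.6333.
2.1065 ≥ 0.6333, so cooperation is sustainable.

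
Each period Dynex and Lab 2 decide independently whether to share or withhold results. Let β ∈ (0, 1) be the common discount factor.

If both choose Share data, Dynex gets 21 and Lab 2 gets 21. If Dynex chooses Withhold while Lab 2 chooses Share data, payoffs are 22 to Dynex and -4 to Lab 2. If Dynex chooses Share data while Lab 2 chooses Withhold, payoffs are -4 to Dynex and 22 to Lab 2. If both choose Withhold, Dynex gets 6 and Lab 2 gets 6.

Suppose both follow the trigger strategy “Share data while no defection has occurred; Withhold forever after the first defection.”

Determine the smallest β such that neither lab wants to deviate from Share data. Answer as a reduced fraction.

One-period gain from deviating is 22 − 21 = 1. The loss is 21 − 6 = 15 in every subsequent period, with present value 15·β/(1−β).
Deviation is unprofitable when 15·β/(1−β) ≥ 1, i.e. β/(1−β) ≥ 1/15.
Equivalently β ≥ 1/(1+15) = 1/16.

1/16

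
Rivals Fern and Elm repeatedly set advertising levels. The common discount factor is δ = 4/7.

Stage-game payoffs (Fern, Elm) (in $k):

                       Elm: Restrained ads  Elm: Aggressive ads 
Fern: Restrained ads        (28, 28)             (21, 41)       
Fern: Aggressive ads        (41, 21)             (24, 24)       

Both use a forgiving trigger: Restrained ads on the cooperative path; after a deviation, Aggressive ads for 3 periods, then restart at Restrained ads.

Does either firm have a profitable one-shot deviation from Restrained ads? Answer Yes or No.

IC: δ+…+δ^3 ≥ (41−28)/(28−24) = 13/4.
At δ = 4/7: partial sum = 1.0845 < 3.2500. Cooperation not sustainable.

Yes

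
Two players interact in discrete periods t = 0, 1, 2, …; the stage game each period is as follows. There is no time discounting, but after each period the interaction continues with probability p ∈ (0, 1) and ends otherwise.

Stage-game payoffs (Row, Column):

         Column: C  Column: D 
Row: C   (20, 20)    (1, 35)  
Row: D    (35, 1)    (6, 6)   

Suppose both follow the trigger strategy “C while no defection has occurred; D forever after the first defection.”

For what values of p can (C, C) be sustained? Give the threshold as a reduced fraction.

15/29

With no time discounting, the continuation probability p plays the role of the discount factor.
Grim-trigger IC: 20/(1−p) ≥ 35 + 6p/(1−p) ⇒ p ≥ (35−20)/(35−6) = 15/29.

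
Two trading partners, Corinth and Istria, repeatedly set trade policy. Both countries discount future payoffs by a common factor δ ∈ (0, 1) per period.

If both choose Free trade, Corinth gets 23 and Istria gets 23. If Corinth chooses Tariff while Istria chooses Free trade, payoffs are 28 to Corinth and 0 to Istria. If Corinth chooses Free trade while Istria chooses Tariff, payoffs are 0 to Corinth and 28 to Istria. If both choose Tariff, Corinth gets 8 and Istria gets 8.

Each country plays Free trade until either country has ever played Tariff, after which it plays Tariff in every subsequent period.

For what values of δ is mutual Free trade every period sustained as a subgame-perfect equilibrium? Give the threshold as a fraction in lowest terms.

1/4

Under grim trigger the critical discount factor is (T−C)/(T−P) with T = 28, C = 23, P = 8.
δ* = (28−23)/(28−8) = 5/20 = 1/4.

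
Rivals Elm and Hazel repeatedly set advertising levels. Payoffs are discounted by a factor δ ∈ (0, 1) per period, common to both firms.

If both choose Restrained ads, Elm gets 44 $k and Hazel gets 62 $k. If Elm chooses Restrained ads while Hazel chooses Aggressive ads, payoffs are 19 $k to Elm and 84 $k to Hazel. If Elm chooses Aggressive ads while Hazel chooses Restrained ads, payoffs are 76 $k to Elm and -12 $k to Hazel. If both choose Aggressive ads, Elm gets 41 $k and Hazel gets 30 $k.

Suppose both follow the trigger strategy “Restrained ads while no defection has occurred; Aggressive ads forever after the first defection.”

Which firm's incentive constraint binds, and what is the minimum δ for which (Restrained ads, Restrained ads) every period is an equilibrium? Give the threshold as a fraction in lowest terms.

Elm; δ ≥ 32/35

Elm's threshold: (76−44)/(76−41) = 32/35.
Hazel's threshold: (84−62)/(84−30) = 11/27.
32/35 > 11/27, so Elm binds and δ* = 32/35.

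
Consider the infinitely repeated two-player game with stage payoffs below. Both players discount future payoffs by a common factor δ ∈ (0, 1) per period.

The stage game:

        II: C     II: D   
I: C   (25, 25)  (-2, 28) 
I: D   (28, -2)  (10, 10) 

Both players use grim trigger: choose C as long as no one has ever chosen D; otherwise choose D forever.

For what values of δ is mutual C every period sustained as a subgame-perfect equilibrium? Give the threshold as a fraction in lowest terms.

25/(1−δ) ≥ 28 + 10δ/(1−δ)
25 ≥ 28 − 18δ
δ ≥ 3/18 = 1/6.

1/6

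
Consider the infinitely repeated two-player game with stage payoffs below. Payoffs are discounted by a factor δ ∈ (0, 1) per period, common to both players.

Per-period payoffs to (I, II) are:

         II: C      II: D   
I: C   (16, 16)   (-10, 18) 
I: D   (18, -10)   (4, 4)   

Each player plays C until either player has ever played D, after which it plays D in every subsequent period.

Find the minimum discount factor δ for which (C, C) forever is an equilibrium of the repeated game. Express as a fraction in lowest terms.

1/7

One-period gain from deviating is 18 − 16 = 2. The loss is 16 − 4 = 12 in every subsequent period, with present value 12·δ/(1−δ).
Deviation is unprofitable when 12·δ/(1−δ) ≥ 2, i.e. δ/(1−δ) ≥ 1/6.
Equivalently δ ≥ 2/(2+12) = 1/7.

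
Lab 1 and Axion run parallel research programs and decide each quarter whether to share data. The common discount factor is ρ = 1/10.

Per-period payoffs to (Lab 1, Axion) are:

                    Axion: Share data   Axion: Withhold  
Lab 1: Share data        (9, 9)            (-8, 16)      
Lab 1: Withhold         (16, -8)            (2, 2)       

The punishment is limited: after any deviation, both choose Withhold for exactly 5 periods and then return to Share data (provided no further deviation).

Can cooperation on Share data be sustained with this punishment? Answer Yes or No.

IC: ρ+…+ρ^5 ≥ (16−9)/(9−2) = 1.
At ρ = 1/10: partial sum = 0.1111 < 1.0000. Cooperation not sustainable.

No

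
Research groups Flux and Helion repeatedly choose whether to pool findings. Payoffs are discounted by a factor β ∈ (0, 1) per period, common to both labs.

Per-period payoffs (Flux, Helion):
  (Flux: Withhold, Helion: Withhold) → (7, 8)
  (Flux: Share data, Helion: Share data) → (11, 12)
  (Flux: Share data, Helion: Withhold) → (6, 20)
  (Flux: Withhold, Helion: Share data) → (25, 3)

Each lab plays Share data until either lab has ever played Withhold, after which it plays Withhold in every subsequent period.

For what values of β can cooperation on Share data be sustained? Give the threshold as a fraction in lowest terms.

For Flux: deviation gain 25−11 = 14, per-period punishment loss 11−7 = 4. IC gives β ≥ 14/18 = 7/9.
For Helion: gain 8, loss 4 per period, so β ≥ 8/12 = 2/3.
The tighter constraint is Flux's, so cooperation needs β ≥ 7/9.

7/9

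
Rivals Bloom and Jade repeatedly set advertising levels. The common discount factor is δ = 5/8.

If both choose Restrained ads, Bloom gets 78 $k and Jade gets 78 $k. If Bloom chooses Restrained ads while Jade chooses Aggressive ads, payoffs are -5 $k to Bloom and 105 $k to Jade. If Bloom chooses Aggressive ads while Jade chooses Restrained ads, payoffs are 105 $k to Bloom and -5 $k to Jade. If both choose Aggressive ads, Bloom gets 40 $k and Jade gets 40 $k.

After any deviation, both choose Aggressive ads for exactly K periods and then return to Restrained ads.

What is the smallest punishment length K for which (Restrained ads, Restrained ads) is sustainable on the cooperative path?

IC: δ(1−δ^K)/(1−δ) ≥ (105−78)/(78−40) = 27/38.
With δ = 5/8: need 1 − δ^K ≥ 27/38·(1−5/8)/(5/8), i.e. δ^K ≤ 0.5737.
Since (5/8)^1 = 0.6250 and (5/8)^2 = 0.3906, the smallest such K is 2.

2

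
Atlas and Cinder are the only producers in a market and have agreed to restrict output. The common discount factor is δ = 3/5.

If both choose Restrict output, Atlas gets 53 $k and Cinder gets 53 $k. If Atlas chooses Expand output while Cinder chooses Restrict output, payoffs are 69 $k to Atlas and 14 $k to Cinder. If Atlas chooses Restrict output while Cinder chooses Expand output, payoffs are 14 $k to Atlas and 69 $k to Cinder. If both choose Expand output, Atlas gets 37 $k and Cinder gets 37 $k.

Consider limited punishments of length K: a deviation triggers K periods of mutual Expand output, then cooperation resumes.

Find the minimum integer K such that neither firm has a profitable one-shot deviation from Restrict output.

No profitable deviation requires (53−37)(δ+…+δ^K) ≥ 69−53, i.e. δ+…+δ^K ≥ 1 ≈ 1.0000.
With δ = 3/5, the partial sums are K=1: 0.6000, K=2: 0.9600, K=3: 1.1760.
K = 3 is the first length at which the sum reaches 1.0000.

3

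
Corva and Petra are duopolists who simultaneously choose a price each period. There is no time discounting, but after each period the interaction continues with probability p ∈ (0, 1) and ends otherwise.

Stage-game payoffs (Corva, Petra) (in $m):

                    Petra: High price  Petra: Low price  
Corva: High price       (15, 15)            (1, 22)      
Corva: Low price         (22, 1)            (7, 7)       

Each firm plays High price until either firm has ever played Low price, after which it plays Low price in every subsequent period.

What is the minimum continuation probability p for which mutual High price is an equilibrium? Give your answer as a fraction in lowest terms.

7/15

Expected cooperation value is 15 + p·15 + p²·15 + … = 15/(1−p); deviation gives 22 + p·7/(1−p).
15 ≥ 22(1−p) + 7p ⇒ 15p ≥ 7 ⇒ p ≥ 7/15.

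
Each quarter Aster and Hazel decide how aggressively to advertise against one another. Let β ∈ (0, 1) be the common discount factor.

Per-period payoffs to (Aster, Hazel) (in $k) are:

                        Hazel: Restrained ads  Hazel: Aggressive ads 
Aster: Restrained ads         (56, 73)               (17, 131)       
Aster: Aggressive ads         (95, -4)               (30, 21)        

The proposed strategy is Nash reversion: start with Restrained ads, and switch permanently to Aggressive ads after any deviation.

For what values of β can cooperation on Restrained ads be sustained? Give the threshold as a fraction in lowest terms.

For Aster: deviation gain 95−56 = 39, per-period punishment loss 56−30 = 26. IC gives β ≥ 39/65 = 3/5.
For Hazel: gain 58, loss 52 per period, so β ≥ 58/110 = 29/55.
The tighter constraint is Aster's, so cooperation needs β ≥ 3/5.

3/5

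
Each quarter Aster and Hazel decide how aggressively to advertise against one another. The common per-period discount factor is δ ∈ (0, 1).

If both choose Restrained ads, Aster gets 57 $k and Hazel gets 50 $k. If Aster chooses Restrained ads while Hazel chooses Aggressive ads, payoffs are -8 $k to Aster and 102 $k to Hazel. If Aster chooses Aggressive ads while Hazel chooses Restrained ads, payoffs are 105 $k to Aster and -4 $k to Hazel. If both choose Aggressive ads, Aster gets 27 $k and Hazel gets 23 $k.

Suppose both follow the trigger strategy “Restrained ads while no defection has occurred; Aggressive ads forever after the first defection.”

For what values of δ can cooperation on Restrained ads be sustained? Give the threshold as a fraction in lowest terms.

52/79

Aster: cooperation gives 57 each period; deviation gives 105 once then 27 forever.
  57/(1−δ) ≥ 105 + 27δ/(1−δ) ⇒ δ ≥ 48/78 = 8/13.
Hazel: cooperation gives 50 each period; deviation gives 102 once then 23 forever.
  δ ≥ 52/79.
Both must hold, so the binding constraint is Hazel's: δ ≥ 52/79.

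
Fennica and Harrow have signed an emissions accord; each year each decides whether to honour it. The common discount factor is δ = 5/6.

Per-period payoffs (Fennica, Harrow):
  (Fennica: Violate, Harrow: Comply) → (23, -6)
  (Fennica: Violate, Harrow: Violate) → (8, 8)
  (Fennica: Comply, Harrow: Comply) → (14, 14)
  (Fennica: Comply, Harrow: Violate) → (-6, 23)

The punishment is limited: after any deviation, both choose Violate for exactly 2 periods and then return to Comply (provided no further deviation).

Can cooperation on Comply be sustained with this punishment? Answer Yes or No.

Yes

IC: δ+…+δ^2 ≥ (23−14)/(14−8) = 3/2.
At δ = 5/6: partial sum = 1.5278 ≥ 1.5000. Cooperation sustainable.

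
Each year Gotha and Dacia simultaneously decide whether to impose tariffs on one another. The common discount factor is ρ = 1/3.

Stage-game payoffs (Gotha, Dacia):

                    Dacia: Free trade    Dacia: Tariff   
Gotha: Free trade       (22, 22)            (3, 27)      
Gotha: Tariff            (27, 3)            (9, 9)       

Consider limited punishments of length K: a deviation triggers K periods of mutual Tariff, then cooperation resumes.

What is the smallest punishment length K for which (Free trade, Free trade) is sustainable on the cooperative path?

2

IC: ρ(1−ρ^K)/(1−ρ) ≥ (27−22)/(22−9) = 5/13.
With ρ = 1/3: need 1 − ρ^K ≥ 5/13·(1−1/3)/(1/3), i.e. ρ^K ≤ 0.2308.
Since (1/3)^1 = 0.3333 and (1/3)^2 = 0.1111, the smallest such K is 2.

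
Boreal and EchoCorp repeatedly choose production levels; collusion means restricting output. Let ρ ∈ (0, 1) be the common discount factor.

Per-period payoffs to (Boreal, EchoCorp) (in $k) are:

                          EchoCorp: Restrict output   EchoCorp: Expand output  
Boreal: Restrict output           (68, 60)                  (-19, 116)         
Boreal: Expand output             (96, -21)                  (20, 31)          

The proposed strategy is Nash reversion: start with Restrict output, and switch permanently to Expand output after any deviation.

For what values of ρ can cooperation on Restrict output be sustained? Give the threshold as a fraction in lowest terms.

56/85

Boreal's threshold: (96−68)/(96−20) = 7/19.
EchoCorp's threshold: (116−60)/(116−31) = 56/85.
7/19 < 56/85, so EchoCorp binds and ρ* = 56/85.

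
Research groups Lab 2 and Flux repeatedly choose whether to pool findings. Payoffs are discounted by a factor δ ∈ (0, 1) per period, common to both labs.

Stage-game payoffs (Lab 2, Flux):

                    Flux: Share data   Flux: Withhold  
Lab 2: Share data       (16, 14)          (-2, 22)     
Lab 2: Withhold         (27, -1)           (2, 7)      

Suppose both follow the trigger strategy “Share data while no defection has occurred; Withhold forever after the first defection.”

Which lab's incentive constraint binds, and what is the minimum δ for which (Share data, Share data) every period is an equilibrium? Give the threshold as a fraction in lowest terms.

For Lab 2: deviation gain 27−16 = 11, per-period punishment loss 16−2 = 14. IC gives δ ≥ 11/25.
For Flux: gain 8, loss 7 per period, so δ ≥ 8/15.
The tighter constraint is Flux's, so cooperation needs δ ≥ 8/15.

Flux; δ ≥ 8/15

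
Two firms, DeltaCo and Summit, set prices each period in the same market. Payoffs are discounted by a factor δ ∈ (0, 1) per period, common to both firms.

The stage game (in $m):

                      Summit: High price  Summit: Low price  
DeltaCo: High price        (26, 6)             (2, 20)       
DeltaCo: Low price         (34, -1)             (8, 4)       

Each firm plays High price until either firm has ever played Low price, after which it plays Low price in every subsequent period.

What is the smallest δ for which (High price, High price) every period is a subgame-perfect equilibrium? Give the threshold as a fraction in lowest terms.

7/8

DeltaCo's threshold: (34−26)/(34−8) = 4/13.
Summit's threshold: (20−6)/(20−4) = 7/8.
4/13 < 7/8, so Summit binds and δ* = 7/8.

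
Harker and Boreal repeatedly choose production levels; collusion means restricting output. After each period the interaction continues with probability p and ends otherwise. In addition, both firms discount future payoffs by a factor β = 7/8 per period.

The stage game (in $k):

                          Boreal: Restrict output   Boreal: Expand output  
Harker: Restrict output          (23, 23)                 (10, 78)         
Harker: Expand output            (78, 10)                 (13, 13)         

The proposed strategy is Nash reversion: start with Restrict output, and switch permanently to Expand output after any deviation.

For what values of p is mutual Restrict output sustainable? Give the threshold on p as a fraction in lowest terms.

88/91

With continuation probability p and discount β, the effective per-period discount factor is βp.
Grim-trigger IC: βp ≥ (78−23)/(78−13) = 11/13.
So p ≥ (11/13)/(7/8) = 88/91.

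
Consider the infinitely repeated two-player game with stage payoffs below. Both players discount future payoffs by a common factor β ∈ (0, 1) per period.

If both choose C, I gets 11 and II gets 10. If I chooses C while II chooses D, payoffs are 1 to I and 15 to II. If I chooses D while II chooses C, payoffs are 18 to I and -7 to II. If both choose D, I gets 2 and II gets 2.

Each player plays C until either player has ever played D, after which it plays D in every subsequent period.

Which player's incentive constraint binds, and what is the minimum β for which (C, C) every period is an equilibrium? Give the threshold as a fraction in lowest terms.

I; β ≥ 7/16

I's threshold: (18−11)/(18−2) = 7/16.
II's threshold: (15−10)/(15−2) = 5/13.
7/16 > 5/13, so I binds and β* = 7/16.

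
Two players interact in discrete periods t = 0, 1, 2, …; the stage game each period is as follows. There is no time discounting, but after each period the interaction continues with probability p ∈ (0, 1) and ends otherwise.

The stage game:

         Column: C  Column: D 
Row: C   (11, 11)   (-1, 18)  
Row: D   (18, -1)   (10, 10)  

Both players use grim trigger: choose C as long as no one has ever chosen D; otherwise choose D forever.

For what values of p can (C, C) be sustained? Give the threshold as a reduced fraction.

With no time discounting, the continuation probability p plays the role of the discount factor.
Grim-trigger IC: 11/(1−p) ≥ 18 + 10p/(1−p) ⇒ p ≥ (18−11)/(18−10) = 7/8.

7/8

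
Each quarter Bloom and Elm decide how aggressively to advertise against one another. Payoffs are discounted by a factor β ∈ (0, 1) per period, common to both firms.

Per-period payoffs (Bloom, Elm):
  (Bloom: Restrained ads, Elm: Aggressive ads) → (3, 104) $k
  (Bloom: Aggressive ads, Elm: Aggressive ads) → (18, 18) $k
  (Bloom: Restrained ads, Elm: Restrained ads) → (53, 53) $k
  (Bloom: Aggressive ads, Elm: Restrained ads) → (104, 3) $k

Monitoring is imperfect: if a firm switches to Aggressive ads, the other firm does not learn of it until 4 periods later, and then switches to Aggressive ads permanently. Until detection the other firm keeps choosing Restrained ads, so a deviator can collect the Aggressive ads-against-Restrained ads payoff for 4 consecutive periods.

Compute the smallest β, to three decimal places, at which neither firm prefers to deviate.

0.878

A deviator earns 104 for 4 periods, then 18 forever; cooperating earns 53 forever. Multiplying the IC by (1−β):
53 ≥ 104(1−β^4) + 18β^4, so 86·β^4 ≥ 51 and β^4 ≥ 51/86.
β ≥ (51/86)^(1/4) ≈ 0.878.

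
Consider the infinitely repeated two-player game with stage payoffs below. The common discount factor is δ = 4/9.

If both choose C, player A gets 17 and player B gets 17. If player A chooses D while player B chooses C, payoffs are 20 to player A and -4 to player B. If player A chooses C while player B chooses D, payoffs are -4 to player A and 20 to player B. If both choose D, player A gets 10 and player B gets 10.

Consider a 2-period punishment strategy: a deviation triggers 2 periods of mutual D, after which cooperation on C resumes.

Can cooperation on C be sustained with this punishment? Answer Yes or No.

Yes

A one-shot deviation gives 20 now, then 10 for 2 periods, then back to 17.
Gain from deviating: (20−17) today; loss: (17−10) in each of the next 2 periods.
No-deviation condition: (17−10)(δ+…+δ^2) ≥ 20−17, i.e. δ+…+δ^2 ≥ 3/7.
At δ = 4/9: δ+…+δ^2 = 0.6420 ≥ 0.4286.
So cooperation is sustainable.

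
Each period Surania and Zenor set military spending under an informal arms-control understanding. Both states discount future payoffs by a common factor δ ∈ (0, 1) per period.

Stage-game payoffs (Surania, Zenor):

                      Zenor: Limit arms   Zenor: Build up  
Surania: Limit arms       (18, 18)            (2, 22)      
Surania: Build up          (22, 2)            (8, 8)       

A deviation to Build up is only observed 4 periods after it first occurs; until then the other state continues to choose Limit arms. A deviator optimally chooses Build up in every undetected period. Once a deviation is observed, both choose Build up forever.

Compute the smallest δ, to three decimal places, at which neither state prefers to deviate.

The best deviation is to choose Build up for all 4 undetected periods, earning 22 each, then 8 forever once detected.
Deviation value: 22(1−δ^4)/(1−δ) + 8δ^4/(1−δ); cooperation value: 18/(1−δ).
IC: 18 ≥ 22(1−δ^4) + 8δ^4 = 22 − 14δ^4.
So δ^4 ≥ 4/14 = 2/7, giving δ ≥ (2/7)^(1/4) ≈ 0.731.

0.731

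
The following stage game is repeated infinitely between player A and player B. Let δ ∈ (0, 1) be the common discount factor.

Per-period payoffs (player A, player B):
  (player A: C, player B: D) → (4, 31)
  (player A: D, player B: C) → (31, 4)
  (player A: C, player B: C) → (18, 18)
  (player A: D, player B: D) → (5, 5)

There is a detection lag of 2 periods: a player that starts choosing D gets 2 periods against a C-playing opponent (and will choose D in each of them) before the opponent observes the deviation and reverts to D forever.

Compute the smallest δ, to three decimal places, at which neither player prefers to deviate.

0.707

A deviator earns 31 for 2 periods, then 5 forever; cooperating earns 18 forever. Multiplying the IC by (1−δ):
18 ≥ 31(1−δ^2) + 5δ^2, so 26·δ^2 ≥ 13 and δ^2 ≥ 1/2.
δ ≥ (1/2)^(1/2) ≈ 0.707.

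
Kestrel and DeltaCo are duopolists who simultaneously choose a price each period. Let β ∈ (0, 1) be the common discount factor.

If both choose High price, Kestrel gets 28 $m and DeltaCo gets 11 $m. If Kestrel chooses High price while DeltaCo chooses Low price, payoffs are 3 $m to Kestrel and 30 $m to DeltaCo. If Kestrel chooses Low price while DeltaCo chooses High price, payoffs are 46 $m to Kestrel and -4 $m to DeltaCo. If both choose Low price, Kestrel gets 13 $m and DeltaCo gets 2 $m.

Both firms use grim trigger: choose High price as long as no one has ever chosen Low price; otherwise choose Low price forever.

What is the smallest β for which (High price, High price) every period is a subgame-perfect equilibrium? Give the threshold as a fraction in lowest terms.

Kestrel's threshold: (46−28)/(46−13) = 6/11.
DeltaCo's threshold: (30−11)/(30−2) = 19/28.
6/11 < 19/28, so DeltaCo binds and β* = 19/28.

19/28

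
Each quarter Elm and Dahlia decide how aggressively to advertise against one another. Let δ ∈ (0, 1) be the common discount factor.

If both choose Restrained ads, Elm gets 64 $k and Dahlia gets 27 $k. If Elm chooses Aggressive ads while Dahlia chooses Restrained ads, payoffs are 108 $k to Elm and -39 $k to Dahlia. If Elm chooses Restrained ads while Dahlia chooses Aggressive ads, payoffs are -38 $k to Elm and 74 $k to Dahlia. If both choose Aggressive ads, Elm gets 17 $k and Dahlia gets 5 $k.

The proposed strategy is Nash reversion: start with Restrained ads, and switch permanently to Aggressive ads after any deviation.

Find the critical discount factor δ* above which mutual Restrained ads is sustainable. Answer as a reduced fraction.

47/69

Elm's threshold: (108−64)/(108−17) = 44/91.
Dahlia's threshold: (74−27)/(74−5) = 47/69.
44/91 < 47/69, so Dahlia binds and δ* = 47/69.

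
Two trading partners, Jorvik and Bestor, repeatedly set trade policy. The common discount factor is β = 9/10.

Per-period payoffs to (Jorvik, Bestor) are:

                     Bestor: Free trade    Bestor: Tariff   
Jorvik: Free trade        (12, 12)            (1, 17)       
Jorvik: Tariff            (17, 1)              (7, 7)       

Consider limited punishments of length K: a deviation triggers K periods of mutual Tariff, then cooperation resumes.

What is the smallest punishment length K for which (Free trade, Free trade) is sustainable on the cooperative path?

No profitable deviation requires (12−7)(β+…+β^K) ≥ 17−12, i.e. β+…+β^K ≥ 1 ≈ 1.0000.
With β = 9/10, the partial sums are K=1: 0.9000, K=2: 1.7100.
K = 2 is the first length at which the sum reaches 1.0000.

2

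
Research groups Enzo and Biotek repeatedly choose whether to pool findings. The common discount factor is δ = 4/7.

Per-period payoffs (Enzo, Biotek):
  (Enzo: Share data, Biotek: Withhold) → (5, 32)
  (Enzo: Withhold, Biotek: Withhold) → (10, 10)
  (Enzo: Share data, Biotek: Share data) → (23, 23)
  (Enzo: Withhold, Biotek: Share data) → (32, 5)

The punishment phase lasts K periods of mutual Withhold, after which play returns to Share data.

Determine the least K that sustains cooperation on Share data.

Need Σ_{k=1}^{K} δ^k ≥ (32−23)/(23−10) = 0.6923 at δ = 4/7.
At K = 1 the sum is 0.5714 < 0.6923; at K = 2 it is 0.8980 ≥ 0.6923.
So the minimum punishment length is K = 2.

2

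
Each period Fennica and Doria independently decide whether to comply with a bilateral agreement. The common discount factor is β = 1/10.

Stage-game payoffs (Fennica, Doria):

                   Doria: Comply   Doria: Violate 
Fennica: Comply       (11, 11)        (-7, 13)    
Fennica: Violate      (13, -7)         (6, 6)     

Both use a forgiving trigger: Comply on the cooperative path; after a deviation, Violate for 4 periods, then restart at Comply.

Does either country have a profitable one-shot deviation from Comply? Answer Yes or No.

A one-shot deviation gives 13 now, then 6 for 4 periods, then back to 11.
Gain from deviating: (13−11) today; loss: (11−6) in each of the next 4 periods.
No-deviation condition: (11−6)(β+…+β^4) ≥ 13−11, i.e. β+…+β^4 ≥ 2/5.
At β = 1/10: β+…+β^4 = 0.1111 < 0.4000.
So cooperation is not sustainable.

Yes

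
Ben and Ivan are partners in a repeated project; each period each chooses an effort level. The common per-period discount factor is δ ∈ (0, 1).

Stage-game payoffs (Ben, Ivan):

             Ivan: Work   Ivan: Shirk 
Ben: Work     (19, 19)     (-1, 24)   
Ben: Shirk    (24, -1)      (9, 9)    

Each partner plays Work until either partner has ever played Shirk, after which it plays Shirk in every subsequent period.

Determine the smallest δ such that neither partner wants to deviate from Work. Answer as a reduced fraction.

19/(1−δ) ≥ 24 + 9δ/(1−δ)
19 ≥ 24 − 15δ
δ ≥ 5/15 = 1/3.

1/3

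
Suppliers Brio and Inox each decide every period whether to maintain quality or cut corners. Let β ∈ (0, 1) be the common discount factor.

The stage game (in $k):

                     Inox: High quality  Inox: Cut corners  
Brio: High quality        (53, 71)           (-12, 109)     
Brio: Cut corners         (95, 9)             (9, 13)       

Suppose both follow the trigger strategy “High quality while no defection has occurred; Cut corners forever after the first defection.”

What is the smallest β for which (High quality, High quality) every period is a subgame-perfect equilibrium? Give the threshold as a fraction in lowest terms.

21/43

For Brio: deviation gain 95−53 = 42, per-period punishment loss 53−9 = 44. IC gives β ≥ 42/86 = 21/43.
For Inox: gain 38, loss 58 per period, so β ≥ 38/96 = 19/48.
The tighter constraint is Brio's, so cooperation needs β ≥ 21/43.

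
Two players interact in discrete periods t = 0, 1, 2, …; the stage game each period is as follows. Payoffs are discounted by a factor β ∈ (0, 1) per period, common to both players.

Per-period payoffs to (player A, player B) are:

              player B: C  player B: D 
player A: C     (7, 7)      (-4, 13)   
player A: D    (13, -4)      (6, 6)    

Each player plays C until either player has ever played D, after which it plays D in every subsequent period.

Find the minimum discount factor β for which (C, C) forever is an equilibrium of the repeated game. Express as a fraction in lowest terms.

One-period gain from deviating is 13 − 7 = 6. The loss is 7 − 6 = 1 in every subsequent period, with present value 1·β/(1−β).
Deviation is unprofitable when 1·β/(1−β) ≥ 6, i.e. β/(1−β) ≥ 6.
Equivalently β ≥ 6/(6+1) = 6/7.

6/7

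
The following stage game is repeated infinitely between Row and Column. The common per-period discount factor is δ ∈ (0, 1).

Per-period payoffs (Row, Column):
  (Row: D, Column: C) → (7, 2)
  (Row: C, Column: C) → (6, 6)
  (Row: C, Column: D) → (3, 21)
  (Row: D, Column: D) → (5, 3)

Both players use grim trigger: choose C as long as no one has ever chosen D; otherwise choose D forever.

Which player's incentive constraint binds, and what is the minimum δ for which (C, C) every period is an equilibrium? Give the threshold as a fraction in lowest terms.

Row: cooperation gives 6 each period; deviation gives 7 once then 5 forever.
  6/(1−δ) ≥ 7 + 5δ/(1−δ) ⇒ δ ≥ 1/2.
Column: cooperation gives 6 each period; deviation gives 21 once then 3 forever.
  δ ≥ 15/18 = 5/6.
Both must hold, so the binding constraint is Column's: δ ≥ 5/6.

Column; δ ≥ 5/6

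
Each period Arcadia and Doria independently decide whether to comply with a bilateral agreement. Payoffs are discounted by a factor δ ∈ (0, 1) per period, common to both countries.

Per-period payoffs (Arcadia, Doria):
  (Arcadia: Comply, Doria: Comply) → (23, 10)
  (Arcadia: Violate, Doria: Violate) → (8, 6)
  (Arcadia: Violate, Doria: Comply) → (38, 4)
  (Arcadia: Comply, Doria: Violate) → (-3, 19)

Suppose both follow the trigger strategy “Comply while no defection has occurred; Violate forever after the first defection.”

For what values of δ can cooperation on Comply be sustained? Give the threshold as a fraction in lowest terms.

9/13

Arcadia's threshold: (38−23)/(38−8) = 1/2.
Doria's threshold: (19−10)/(19−6) = 9/13.
1/2 < 9/13, so Doria binds and δ* = 9/13.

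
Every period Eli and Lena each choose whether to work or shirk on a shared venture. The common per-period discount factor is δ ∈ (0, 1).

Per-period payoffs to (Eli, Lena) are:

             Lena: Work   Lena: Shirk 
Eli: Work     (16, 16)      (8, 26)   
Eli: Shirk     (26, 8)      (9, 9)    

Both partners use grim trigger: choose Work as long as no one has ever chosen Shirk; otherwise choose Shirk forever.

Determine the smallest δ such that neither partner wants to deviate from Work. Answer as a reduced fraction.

10/17

Cooperation forever yields 16 each period: 16/(1−δ).
Deviating yields 26 once, then 9 forever: 26 + 9δ/(1−δ).
No profitable deviation requires 16/(1−δ) ≥ 26 + 9δ/(1−δ).
Multiplying by (1−δ): 16 ≥ 26(1−δ) + 9δ = 26 − 17δ.
So 17δ ≥ 10, i.e. δ ≥ 10/17.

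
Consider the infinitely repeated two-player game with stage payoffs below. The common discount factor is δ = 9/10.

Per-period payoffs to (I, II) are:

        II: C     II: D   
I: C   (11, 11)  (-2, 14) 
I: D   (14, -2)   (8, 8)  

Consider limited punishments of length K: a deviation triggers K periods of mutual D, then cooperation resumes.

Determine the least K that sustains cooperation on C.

No profitable deviation requires (11−8)(δ+…+δ^K) ≥ 14−11, i.e. δ+…+δ^K ≥ 1 ≈ 1.0000.
With δ = 9/10, the partial sums are K=1: 0.9000, K=2: 1.7100.
K = 2 is the first length at which the sum reaches 1.0000.

2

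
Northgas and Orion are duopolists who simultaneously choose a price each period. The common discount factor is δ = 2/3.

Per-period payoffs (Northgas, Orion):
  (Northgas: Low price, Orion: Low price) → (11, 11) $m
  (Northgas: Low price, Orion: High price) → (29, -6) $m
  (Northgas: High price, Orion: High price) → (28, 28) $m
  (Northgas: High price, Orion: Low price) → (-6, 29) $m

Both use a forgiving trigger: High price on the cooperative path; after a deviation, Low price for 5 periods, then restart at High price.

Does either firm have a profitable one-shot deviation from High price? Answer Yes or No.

IC: δ+…+δ^5 ≥ (29−28)/(28−11) = 1/17.
At δ = 2/3: partial sum = 1.7366 ≥ 0.0588. Cooperation sustainable.

No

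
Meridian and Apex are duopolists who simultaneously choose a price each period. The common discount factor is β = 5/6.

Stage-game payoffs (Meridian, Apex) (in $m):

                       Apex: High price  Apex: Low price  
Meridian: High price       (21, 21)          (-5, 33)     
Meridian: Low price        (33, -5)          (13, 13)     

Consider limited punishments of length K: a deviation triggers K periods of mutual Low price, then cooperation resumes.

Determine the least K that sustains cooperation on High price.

2

No profitable deviation requires (21−13)(β+…+β^K) ≥ 33−21, i.e. β+…+β^K ≥ 3/2 ≈ 1.5000.
With β = 5/6, the partial sums are K=1: 0.8333, K=2: 1.5278.
K = 2 is the first length at which the sum reaches 1.5000.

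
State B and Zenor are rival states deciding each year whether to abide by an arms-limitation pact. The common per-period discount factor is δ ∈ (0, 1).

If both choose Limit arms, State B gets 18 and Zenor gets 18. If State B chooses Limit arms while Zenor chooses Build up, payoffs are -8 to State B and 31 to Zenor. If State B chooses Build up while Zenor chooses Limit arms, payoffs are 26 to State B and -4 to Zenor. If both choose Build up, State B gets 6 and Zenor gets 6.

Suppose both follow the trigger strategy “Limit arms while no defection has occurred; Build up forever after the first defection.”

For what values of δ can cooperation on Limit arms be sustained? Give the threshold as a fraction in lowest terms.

13/25

State B's threshold: (26−18)/(26−6) = 2/5.
Zenor's threshold: (31−18)/(31−6) = 13/25.
2/5 < 13/25, so Zenor binds and δ* = 13/25.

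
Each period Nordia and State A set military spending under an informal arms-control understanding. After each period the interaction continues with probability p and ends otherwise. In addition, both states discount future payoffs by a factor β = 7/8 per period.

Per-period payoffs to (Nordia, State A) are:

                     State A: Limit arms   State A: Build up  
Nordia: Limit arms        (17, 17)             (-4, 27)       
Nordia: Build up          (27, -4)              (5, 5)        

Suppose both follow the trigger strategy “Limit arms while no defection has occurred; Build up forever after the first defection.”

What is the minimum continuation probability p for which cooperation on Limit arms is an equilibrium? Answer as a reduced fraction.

40/77

Expected continuation weight on next period's payoff is β·p = 7/8·p, which plays the role of the discount factor.
Cooperation requires 7/8·p ≥ (27−17)/(27−5) = 5/11, hence p ≥ 40/77.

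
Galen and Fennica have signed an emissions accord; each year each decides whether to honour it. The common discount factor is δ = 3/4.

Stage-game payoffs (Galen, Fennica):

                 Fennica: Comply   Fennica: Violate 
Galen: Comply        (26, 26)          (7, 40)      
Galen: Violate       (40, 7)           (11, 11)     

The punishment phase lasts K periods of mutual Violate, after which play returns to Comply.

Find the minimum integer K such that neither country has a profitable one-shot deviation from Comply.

2

IC: δ(1−δ^K)/(1−δ) ≥ (40−26)/(26−11) = 14/15.
With δ = 3/4: need 1 − δ^K ≥ 14/15·(1−3/4)/(3/4), i.e. δ^K ≤ 0.6889.
Since (3/4)^1 = 0.7500 and (3/4)^2 = 0.5625, the smallest such K is 2.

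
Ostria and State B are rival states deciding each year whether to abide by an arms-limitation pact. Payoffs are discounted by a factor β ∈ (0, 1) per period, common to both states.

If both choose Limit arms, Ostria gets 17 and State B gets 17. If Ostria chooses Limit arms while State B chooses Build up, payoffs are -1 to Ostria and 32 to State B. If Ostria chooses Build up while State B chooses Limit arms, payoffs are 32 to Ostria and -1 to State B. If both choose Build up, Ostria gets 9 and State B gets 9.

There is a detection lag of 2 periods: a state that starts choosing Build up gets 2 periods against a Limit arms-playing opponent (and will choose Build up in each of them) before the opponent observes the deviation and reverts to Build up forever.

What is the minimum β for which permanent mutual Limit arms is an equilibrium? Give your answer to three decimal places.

The best deviation is to choose Build up for all 2 undetected periods, earning 32 each, then 9 forever once detected.
Deviation value: 32(1−β^2)/(1−β) + 9β^2/(1−β); cooperation value: 17/(1−β).
IC: 17 ≥ 32(1−β^2) + 9β^2 = 32 − 23β^2.
So β^2 ≥ 15/23, giving β ≥ (15/23)^(1/2) ≈ 0.808.

0.808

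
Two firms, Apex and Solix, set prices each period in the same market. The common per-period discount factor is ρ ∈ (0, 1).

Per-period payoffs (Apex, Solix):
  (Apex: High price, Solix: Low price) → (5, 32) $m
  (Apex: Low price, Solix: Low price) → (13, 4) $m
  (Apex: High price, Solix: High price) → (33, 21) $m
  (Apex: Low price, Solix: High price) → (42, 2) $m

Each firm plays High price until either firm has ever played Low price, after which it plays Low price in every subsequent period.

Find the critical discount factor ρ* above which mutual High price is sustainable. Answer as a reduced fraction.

For Apex: deviation gain 42−33 = 9, per-period punishment loss 33−13 = 20. IC gives ρ ≥ 9/29.
For Solix: gain 11, loss 17 per period, so ρ ≥ 11/28.
The tighter constraint is Solix's, so cooperation needs ρ ≥ 11/28.

11/28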